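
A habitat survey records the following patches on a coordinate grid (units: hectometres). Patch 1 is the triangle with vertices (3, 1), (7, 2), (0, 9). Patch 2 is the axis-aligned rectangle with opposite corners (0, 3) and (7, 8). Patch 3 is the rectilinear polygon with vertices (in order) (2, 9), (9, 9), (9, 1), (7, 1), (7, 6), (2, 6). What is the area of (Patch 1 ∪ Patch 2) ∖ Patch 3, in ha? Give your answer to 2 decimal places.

31.56

|Patch 1 ∪ Patch 2| = 41.5625.
|(Patch 1 ∪ Patch 2) ∩ Patch 3| = 10.
|(Patch 1 ∪ Patch 2) ∖ Patch 3| = 41.5625 − 10 = 31.56.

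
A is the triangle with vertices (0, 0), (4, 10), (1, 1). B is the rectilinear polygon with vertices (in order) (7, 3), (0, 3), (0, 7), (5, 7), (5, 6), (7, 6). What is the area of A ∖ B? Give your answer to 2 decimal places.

|A| = 3, |A∩B| = 1.3333.
|A ∖ B| = |A| − |A∩B| = 3 − 1.3333 = 1.67.

1.67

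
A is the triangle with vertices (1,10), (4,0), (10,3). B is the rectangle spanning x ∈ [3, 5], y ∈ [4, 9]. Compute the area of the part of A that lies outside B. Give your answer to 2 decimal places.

27.17

|A| = 34.5, |A∩B| = 7.3333.
|A ∖ B| = |A| − |A∩B| = 34.5 − 7.3333 = 27.17.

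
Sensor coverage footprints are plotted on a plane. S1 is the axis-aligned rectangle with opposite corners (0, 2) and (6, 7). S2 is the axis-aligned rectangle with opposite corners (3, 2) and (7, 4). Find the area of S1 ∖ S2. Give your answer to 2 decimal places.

24.00

|S1∩S2|: x∈[3,6], y∈[2,4] → 3·2 = 6.
|S1| = 30.
|S1 ∖ S2| = |S1| − |S1∩S2| = 30 − 6 = 24.00.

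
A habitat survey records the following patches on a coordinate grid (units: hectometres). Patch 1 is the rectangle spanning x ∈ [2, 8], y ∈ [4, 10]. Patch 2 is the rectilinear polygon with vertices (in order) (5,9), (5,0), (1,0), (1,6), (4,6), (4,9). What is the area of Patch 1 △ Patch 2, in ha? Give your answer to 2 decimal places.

45.00

|Patch 1| = 36, |Patch 2| = 27, |Patch 1∩Patch 2| = 9.
|Patch 1 △ Patch 2| = |Patch 1| + |Patch 2| − 2·|Patch 1∩Patch 2| = 36 + 27 − 18 = 45.00.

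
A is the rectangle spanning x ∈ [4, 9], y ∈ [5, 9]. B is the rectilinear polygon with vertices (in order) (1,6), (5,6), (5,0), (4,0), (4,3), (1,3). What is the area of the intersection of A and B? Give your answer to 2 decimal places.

The intersection is the polygon with vertices (4,5), (4,6), (5,6), (5,5).
By the shoelace formula its area is 1.00.

1.00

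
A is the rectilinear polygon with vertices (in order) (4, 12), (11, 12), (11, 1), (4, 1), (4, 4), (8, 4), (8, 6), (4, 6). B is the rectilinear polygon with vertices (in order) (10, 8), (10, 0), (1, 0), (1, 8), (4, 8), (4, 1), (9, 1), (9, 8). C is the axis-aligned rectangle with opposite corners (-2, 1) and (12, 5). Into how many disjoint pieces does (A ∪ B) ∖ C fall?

(A ∪ B) ∖ C splits into 2 disjoint pieces (area 54, area 9).

2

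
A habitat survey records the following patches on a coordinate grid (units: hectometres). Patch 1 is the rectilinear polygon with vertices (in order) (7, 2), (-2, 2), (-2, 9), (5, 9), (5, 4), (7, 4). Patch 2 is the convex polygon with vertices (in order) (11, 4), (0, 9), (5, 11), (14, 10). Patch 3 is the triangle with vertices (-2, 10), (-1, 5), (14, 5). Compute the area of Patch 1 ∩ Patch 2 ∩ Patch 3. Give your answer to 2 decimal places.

The intersection is the polygon with vertices (5,6.727), (0,9), (1.2,9), (5,7.812).
By the shoelace formula its area is 3.43.

3.43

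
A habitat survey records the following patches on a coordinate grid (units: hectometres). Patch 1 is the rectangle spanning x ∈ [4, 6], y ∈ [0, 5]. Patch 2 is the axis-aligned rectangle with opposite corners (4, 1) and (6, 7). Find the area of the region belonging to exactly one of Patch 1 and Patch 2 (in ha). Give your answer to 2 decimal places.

6.00

|Patch 1∩Patch 2|: x∈[4,6], y∈[1,5] → 2·4 = 8.
|Patch 1 △ Patch 2| = |Patch 1| + |Patch 2| − 2·|Patch 1∩Patch 2| = 10 + 12 − 16 = 6.00.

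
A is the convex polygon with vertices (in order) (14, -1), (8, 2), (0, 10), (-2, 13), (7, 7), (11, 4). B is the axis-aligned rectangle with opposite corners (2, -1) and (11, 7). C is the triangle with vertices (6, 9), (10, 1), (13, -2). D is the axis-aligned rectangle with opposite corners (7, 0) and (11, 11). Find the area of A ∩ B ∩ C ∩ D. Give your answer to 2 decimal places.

4.28

The intersection is the polygon with vertices (11,1.143), (11,0.5), (10,1), (7,7), (7.522,6.609).
By the shoelace formula its area is 4.28.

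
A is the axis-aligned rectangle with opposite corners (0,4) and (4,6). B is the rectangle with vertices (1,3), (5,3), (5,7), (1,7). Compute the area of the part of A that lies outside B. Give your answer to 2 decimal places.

2.00

|A∩B|: x∈[1,4], y∈[4,6] → 3·2 = 6.
|A| = 8.
|A ∖ B| = |A| − |A∩B| = 8 − 6 = 2.00.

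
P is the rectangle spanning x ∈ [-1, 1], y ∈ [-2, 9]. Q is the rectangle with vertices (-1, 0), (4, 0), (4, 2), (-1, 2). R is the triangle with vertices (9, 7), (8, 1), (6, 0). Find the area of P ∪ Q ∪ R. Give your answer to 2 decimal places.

33.50

By inclusion–exclusion:
Individual areas: |P| = 22, |Q| = 10, |R| = 5.5.
|P∩Q|: x∈[-1,1], y∈[0,2] → 2·2 = 4.
|P∩R| = 0.
|Q∩R| = 0.
|P∩Q∩R| = 0.
|P ∪ Q ∪ R| = 37.5 − 4 + 0 = 33.50.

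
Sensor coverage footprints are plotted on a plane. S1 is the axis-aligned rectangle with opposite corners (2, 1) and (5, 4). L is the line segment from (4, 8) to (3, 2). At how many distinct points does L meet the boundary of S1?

The segment meets the boundary at (3.333,4).

1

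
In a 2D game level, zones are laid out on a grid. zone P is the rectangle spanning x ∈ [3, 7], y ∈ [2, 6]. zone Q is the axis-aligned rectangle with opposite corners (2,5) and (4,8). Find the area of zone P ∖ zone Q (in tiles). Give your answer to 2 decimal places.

|zone P∩zone Q|: x∈[3,4], y∈[5,6] → 1·1 = 1.
|zone P| = 16.
|zone P ∖ zone Q| = |zone P| − |zone P∩zone Q| = 16 − 1 = 15.00.

15.00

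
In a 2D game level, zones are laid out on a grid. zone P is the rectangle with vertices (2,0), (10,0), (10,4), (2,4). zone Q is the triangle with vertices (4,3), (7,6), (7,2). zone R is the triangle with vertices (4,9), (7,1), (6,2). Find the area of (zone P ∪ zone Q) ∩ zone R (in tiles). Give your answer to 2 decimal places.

The region (zone P ∪ zone Q) ∩ zone R is the polygon with vertices (5.636,4.636), (7,1), (6,2), (5.333,4.333).
By the shoelace formula its area is 1.59.

1.59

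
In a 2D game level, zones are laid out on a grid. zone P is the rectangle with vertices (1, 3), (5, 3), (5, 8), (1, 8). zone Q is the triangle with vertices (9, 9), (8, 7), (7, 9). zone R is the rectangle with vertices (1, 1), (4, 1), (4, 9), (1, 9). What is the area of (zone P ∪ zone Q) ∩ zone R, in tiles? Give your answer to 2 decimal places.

The region (zone P ∪ zone Q) ∩ zone R is the polygon with vertices (4,8), (4,3), (1,3), (1,8).
By the shoelace formula its area is 15.00.

15.00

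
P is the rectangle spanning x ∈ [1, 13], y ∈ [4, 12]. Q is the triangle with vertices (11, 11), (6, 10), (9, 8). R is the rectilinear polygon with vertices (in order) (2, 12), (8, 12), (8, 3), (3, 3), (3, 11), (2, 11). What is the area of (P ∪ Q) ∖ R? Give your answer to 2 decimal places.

|P ∪ Q| = 96.
|(P ∪ Q) ∩ R| = 41.
|(P ∪ Q) ∖ R| = 96 − 41 = 55.00.

55.00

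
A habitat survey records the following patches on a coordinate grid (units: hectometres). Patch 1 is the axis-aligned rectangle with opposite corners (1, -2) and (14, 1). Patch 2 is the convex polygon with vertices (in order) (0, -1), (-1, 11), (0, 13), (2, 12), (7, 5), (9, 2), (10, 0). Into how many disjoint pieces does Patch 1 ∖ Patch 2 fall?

1

Patch 1 ∖ Patch 2 is a single connected region.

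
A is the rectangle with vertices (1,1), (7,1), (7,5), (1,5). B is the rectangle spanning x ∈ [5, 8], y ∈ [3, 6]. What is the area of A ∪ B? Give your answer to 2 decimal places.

29.00

By inclusion–exclusion:
Individual areas: |A| = 24, |B| = 9.
|A∩B|: x∈[5,7], y∈[3,5] → 2·2 = 4.
|A ∪ B| = 33 − 4 = 29.00.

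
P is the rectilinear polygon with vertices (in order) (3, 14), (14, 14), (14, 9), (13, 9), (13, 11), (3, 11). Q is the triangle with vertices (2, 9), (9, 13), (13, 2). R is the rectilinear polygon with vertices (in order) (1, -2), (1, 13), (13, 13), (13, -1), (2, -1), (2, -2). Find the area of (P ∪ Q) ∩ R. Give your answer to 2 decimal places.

|P ∪ Q| = 77.2727.
|(P ∪ Q) ∩ R| = 62.27.

62.27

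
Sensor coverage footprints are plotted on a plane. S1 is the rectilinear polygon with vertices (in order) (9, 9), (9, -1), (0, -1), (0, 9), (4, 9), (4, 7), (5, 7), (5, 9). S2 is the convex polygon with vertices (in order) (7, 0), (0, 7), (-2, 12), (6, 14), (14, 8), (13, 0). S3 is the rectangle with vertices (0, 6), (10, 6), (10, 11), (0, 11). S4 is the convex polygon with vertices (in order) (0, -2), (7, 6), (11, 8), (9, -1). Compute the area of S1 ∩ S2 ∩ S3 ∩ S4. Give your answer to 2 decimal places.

The intersection is the polygon with vertices (9,6), (7,6), (9,7).
By the shoelace formula its area is 1.00.

1.00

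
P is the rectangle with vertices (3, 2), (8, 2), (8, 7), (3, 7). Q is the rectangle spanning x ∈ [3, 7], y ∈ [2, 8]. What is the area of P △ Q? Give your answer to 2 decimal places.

|P∩Q|: x∈[3,7], y∈[2,7] → 4·5 = 20.
|P △ Q| = |P| + |Q| − 2·|P∩Q| = 25 + 24 − 40 = 9.00.

9.00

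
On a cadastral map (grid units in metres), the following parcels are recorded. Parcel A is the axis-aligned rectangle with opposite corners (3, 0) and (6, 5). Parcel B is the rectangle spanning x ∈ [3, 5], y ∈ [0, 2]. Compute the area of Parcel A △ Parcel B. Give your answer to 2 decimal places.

|Parcel A∩Parcel B|: x∈[3,5], y∈[0,2] → 2·2 = 4.
|Parcel A △ Parcel B| = |Parcel A| + |Parcel B| − 2·|Parcel A∩Parcel B| = 15 + 4 − 8 = 11.00.

11.00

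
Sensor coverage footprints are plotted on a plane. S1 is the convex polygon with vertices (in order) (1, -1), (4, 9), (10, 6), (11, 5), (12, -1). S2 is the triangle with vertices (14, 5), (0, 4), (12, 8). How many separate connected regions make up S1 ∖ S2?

S1 ∖ S2 splits into 2 disjoint pieces (area 53.3395, area 10.3074).

2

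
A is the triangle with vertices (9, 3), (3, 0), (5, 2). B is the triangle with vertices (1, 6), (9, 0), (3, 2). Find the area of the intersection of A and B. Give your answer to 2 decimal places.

1.20

The intersection is the polygon with vertices (5.4,1.2), (4.5,1.5), (5,2), (6,2.25), (6.6,1.8).
By the shoelace formula its area is 1.20.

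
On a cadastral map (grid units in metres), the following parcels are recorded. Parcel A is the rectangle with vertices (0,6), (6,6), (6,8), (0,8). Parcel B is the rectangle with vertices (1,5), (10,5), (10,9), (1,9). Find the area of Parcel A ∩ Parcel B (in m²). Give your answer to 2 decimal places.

10.00

|Parcel A∩Parcel B|: x∈[1,6], y∈[6,8] → 5·2 = 10.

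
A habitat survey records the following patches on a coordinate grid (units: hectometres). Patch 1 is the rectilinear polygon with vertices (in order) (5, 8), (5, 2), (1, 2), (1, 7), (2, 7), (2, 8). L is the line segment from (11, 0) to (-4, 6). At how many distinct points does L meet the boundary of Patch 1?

The segment meets the boundary at (5,2.4), (1,4).

2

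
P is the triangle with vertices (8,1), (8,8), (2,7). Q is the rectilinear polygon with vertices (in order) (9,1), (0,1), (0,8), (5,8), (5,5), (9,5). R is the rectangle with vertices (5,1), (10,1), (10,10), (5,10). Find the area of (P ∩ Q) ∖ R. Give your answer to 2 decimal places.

5.25

|P ∩ Q| = 12.75.
|(P ∩ Q) ∩ R| = 7.5.
|(P ∩ Q) ∖ R| = 12.75 − 7.5 = 5.25.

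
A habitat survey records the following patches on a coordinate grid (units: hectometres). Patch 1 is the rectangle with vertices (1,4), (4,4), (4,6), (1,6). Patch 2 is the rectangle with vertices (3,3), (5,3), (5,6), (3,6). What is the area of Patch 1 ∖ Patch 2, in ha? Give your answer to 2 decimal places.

4.00

|Patch 1∩Patch 2|: x∈[3,4], y∈[4,6] → 1·2 = 2.
|Patch 1| = 6.
|Patch 1 ∖ Patch 2| = |Patch 1| − |Patch 1∩Patch 2| = 6 − 2 = 4.00.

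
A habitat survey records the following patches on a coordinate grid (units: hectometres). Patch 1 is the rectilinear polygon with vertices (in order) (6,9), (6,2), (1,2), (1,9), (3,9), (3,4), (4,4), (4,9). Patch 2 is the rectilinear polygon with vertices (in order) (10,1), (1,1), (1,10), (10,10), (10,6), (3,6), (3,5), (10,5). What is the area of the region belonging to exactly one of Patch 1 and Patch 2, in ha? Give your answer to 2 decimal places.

|Patch 1| = 30, |Patch 2| = 74, |Patch 1∩Patch 2| = 28.
|Patch 1 △ Patch 2| = |Patch 1| + |Patch 2| − 2·|Patch 1∩Patch 2| = 30 + 74 − 56 = 48.00.

48.00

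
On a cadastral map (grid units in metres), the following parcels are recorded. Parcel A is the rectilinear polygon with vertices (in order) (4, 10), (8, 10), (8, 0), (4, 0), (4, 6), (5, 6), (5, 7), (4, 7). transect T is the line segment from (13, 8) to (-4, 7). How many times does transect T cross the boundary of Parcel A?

2

The segment meets the boundary at (4,7.471), (8,7.706).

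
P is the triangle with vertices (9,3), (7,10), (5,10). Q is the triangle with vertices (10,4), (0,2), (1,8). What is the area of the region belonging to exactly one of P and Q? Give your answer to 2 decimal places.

35.24

|P| = 7, |Q| = 29, |P∩Q| = 0.38.
|P △ Q| = |P| + |Q| − 2·|P∩Q| = 7 + 29 − 0.76 = 35.24.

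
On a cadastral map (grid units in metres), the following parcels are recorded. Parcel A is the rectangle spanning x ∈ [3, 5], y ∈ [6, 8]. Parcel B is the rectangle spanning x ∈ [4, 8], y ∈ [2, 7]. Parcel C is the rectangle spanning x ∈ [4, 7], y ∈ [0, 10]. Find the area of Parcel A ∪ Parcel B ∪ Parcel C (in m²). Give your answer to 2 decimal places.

37.00

By inclusion–exclusion:
Individual areas: |Parcel A| = 4, |Parcel B| = 20, |Parcel C| = 30.
|Parcel A∩Parcel B|: x∈[4,5], y∈[6,7] → 1·1 = 1.
|Parcel A∩Parcel C|: x∈[4,5], y∈[6,8] → 1·2 = 2.
|Parcel B∩Parcel C|: x∈[4,7], y∈[2,7] → 3·5 = 15.
|Parcel A∩Parcel B∩Parcel C| = 1.
|Parcel A ∪ Parcel B ∪ Parcel C| = 54 − 18 + 1 = 37.00.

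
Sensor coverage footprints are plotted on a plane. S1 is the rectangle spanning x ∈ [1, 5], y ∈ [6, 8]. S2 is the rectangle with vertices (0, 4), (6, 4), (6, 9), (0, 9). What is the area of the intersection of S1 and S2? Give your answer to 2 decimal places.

8.00

|S1∩S2|: x∈[1,5], y∈[6,8] → 4·2 = 8.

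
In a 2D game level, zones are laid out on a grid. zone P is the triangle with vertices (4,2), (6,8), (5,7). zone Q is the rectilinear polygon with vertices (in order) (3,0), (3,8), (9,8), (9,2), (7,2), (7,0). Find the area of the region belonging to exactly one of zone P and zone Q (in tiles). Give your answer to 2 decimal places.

42.00

|zone P| = 2, |zone Q| = 44, |zone P∩zone Q| = 2.
|zone P △ zone Q| = |zone P| + |zone Q| − 2·|zone P∩zone Q| = 2 + 44 − 4 = 42.00.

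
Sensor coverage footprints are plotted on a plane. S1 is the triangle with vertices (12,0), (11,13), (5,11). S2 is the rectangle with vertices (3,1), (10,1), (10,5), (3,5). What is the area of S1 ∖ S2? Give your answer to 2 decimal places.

|S1| = 40, |S1∩S2| = 1.0974.
|S1 ∖ S2| = |S1| − |S1∩S2| = 40 − 1.0974 = 38.90.

38.90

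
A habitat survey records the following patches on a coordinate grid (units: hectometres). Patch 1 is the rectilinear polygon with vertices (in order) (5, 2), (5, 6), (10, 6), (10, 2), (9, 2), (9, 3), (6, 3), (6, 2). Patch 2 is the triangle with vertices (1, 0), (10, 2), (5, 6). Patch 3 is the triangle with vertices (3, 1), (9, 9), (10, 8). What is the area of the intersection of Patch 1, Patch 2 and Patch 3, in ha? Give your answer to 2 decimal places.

1.22

The intersection is the polygon with vertices (6.667,4.667), (5,3), (5,3.667), (6.094,5.125).
By the shoelace formula its area is 1.22.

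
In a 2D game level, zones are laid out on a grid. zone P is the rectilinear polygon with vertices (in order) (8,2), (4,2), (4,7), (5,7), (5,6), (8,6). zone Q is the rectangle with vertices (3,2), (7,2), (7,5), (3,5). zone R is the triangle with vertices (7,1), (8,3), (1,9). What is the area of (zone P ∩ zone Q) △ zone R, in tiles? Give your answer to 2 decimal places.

|zone P ∩ zone Q| = 9.
|(zone P ∩ zone Q) ∩ zone R| = 4.8631.
|(zone P ∩ zone Q) △ zone R| = 9 + 10 − 9.7262 = 9.27.

9.27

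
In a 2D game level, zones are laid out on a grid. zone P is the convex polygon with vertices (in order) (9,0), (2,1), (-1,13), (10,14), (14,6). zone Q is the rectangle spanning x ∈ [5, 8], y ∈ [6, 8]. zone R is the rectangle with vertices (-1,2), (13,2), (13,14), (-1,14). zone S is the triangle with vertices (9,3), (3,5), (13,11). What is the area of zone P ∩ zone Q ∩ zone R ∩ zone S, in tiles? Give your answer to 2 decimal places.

3.30

The intersection is the polygon with vertices (8,6), (5,6), (5,6.2), (8,8).
By the shoelace formula its area is 3.30.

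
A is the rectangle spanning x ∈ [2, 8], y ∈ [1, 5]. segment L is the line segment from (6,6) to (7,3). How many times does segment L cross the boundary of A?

1

The segment meets the boundary at (6.333,5).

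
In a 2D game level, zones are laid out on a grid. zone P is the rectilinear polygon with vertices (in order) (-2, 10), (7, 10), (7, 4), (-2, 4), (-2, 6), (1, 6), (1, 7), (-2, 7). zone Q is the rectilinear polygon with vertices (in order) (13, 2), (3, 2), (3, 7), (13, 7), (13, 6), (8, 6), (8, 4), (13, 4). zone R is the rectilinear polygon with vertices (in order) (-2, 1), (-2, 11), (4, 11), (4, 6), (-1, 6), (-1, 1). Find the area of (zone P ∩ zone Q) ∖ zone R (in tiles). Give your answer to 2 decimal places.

|zone P ∩ zone Q| = 12.
|(zone P ∩ zone Q) ∩ zone R| = 1.
|(zone P ∩ zone Q) ∖ zone R| = 12 − 1 = 11.00.

11.00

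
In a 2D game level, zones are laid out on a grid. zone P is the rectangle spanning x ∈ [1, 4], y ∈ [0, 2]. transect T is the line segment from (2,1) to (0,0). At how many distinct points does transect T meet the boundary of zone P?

1

The segment meets the boundary at (1,0.5).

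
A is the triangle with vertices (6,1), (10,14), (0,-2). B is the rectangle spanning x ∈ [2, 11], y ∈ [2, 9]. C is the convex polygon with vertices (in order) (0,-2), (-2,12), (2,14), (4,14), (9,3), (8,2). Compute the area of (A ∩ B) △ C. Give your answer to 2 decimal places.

97.07

|A ∩ B| = 18.8798.
|(A ∩ B) ∩ C| = 15.9052.
|(A ∩ B) △ C| = 18.8798 + 110 − 31.8103 = 97.07.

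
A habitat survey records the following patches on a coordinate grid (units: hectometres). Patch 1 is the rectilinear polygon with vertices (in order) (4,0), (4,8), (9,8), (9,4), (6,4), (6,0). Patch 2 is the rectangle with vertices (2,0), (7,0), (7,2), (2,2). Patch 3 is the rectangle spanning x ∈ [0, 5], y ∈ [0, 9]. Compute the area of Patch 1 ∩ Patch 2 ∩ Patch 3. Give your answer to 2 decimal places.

2.00

The intersection is the polygon with vertices (5,2), (5,0), (4,0), (4,2).
By the shoelace formula its area is 2.00.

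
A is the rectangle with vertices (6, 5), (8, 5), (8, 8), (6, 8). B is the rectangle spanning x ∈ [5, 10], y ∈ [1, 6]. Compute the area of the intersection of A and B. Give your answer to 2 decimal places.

|A∩B|: x∈[6,8], y∈[5,6] → 2·1 = 2.

2.00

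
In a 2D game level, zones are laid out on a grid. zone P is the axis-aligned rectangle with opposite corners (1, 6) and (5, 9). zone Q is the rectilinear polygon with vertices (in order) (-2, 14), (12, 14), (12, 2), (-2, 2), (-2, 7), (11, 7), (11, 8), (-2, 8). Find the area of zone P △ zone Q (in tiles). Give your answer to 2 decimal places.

|zone P| = 12, |zone Q| = 155, |zone P∩zone Q| = 8.
|zone P △ zone Q| = |zone P| + |zone Q| − 2·|zone P∩zone Q| = 12 + 155 − 16 = 151.00.

151.00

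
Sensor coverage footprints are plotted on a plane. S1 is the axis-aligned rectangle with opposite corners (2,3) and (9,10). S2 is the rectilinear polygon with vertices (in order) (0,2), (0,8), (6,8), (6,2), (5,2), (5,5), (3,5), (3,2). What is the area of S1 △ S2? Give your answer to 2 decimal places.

47.00

|S1| = 49, |S2| = 30, |S1∩S2| = 16.
|S1 △ S2| = |S1| + |S2| − 2·|S1∩S2| = 49 + 30 − 32 = 47.00.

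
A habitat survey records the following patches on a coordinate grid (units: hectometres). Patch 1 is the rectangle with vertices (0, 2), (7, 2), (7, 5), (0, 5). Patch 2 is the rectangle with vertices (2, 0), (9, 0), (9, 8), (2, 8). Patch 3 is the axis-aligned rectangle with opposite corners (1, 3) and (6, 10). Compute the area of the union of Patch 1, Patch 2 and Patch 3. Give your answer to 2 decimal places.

By inclusion–exclusion:
Individual areas: |Patch 1| = 21, |Patch 2| = 56, |Patch 3| = 35.
|Patch 1∩Patch 2|: x∈[2,7], y∈[2,5] → 5·3 = 15.
|Patch 1∩Patch 3|: x∈[1,6], y∈[3,5] → 5·2 = 10.
|Patch 2∩Patch 3|: x∈[2,6], y∈[3,8] → 4·5 = 20.
|Patch 1∩Patch 2∩Patch 3| = 8.
|Patch 1 ∪ Patch 2 ∪ Patch 3| = 112 − 45 + 8 = 75.00.

75.00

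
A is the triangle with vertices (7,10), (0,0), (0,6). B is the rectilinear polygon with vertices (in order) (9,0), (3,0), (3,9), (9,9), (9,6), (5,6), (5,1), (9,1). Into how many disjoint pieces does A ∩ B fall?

A ∩ B is a single connected region.

1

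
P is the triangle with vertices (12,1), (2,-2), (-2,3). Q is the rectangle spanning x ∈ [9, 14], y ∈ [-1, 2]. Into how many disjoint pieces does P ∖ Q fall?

1

P ∖ Q is a single connected region.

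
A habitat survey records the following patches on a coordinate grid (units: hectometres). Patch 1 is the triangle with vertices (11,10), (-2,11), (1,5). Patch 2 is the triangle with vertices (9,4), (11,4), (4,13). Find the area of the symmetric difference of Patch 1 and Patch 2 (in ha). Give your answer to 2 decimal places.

42.71

|Patch 1| = 37.5, |Patch 2| = 9, |Patch 1∩Patch 2| = 1.8972.
|Patch 1 △ Patch 2| = |Patch 1| + |Patch 2| − 2·|Patch 1∩Patch 2| = 37.5 + 9 − 3.7943 = 42.71.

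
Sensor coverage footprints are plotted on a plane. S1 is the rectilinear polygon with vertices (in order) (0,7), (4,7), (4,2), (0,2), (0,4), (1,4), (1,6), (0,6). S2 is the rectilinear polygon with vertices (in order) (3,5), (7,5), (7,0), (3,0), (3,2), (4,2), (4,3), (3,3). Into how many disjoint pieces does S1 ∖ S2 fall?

S1 ∖ S2 is a single connected region.

1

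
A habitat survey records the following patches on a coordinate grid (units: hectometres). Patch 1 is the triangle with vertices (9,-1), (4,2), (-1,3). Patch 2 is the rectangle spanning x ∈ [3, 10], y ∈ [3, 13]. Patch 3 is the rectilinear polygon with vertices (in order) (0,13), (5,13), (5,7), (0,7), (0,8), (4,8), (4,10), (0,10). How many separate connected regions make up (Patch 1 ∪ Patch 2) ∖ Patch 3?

(Patch 1 ∪ Patch 2) ∖ Patch 3 splits into 3 disjoint pieces (area 5, area 58, area 2).

3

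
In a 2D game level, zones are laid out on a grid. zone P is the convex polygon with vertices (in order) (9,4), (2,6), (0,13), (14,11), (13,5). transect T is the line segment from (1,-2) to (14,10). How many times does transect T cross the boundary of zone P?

2

The segment meets the boundary at (13.803,9.818), (7.855,4.327).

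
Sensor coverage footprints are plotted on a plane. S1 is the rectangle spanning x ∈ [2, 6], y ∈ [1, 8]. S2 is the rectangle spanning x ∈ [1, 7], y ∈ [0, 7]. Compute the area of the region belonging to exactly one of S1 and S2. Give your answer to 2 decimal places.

22.00

|S1∩S2|: x∈[2,6], y∈[1,7] → 4·6 = 24.
|S1 △ S2| = |S1| + |S2| − 2·|S1∩S2| = 28 + 42 − 48 = 22.00.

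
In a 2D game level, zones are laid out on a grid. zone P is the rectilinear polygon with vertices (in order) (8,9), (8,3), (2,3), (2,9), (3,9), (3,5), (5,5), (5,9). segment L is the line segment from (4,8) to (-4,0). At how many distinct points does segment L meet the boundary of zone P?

The segment meets the boundary at (2,6), (3,7).

2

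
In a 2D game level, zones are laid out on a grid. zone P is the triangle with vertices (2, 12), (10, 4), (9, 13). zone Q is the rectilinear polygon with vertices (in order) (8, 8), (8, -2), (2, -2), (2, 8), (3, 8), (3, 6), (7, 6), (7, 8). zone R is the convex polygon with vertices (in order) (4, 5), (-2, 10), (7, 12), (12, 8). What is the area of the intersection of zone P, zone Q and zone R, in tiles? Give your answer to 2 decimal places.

The intersection is the polygon with vertices (7,8), (8,8), (8,6.5), (7.636,6.364), (7,7).
By the shoelace formula its area is 1.41.

1.41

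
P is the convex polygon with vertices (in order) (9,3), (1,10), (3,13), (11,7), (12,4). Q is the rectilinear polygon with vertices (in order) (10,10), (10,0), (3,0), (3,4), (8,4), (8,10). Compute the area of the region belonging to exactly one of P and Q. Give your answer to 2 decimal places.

|P| = 46, |Q| = 40, |P∩Q| = 10.4048.
|P △ Q| = |P| + |Q| − 2·|P∩Q| = 46 + 40 − 20.8095 = 65.19.

65.19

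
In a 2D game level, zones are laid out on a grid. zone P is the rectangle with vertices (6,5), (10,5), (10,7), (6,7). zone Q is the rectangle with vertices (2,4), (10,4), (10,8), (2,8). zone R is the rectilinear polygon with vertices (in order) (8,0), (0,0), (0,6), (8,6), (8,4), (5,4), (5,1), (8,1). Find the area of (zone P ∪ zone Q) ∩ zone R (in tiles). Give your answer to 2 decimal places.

12.00

The region (zone P ∪ zone Q) ∩ zone R is the polygon with vertices (5,4), (2,4), (2,6), (8,6), (8,4).
By the shoelace formula its area is 12.00.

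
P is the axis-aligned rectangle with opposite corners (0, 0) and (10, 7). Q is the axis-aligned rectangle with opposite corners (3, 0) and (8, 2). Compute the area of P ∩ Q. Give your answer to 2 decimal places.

|P∩Q|: x∈[3,8], y∈[0,2] → 5·2 = 10.

10.00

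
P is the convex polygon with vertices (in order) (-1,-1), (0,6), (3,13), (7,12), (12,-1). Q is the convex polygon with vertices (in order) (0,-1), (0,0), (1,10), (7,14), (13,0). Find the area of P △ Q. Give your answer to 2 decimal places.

31.15

|P| = 121.5, |Q| = 125.5, |P∩Q| = 107.9244.
|P △ Q| = |P| + |Q| − 2·|P∩Q| = 121.5 + 125.5 − 215.8488 = 31.15.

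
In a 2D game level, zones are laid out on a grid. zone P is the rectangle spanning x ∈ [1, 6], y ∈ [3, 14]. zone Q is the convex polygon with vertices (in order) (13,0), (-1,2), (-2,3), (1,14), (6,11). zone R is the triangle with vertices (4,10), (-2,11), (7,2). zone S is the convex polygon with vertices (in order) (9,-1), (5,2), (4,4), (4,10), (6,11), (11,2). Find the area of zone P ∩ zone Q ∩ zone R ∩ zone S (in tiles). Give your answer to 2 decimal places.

The intersection is the polygon with vertices (6,4.667), (6,3), (4,5), (4,10).
By the shoelace formula its area is 6.67.

6.67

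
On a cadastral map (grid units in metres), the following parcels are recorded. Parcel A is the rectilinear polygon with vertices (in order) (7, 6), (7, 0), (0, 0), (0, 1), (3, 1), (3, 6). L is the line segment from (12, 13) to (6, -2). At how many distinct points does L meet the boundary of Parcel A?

2

The segment meets the boundary at (6.8,0), (7,0.5).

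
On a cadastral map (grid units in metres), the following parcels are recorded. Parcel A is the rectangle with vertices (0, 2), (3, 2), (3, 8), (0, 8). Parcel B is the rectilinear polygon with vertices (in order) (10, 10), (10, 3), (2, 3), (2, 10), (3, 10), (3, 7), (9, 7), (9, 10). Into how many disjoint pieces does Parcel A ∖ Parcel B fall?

1

Parcel A ∖ Parcel B is a single connected region.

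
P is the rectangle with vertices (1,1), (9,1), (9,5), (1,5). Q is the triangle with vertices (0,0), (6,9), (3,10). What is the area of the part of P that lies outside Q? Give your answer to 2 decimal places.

28.33

|P| = 32, |P∩Q| = 3.6667.
|P ∖ Q| = |P| − |P∩Q| = 32 − 3.6667 = 28.33.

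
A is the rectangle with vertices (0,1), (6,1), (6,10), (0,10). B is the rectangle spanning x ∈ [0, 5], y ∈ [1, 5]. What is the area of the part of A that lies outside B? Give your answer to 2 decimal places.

|A∩B|: x∈[0,5], y∈[1,5] → 5·4 = 20.
|A| = 54.
|A ∖ B| = |A| − |A∩B| = 54 − 20 = 34.00.

34.00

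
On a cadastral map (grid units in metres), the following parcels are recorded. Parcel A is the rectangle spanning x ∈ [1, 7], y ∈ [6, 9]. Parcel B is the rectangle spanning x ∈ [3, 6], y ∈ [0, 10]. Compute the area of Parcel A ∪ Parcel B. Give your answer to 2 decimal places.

By inclusion–exclusion:
Individual areas: |Parcel A| = 18, |Parcel B| = 30.
|Parcel A∩Parcel B|: x∈[3,6], y∈[6,9] → 3·3 = 9.
|Parcel A ∪ Parcel B| = 48 − 9 = 39.00.

39.00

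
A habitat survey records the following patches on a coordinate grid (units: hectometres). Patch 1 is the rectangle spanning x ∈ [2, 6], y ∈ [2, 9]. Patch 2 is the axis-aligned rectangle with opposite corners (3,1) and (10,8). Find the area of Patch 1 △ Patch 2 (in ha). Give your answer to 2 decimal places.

|Patch 1∩Patch 2|: x∈[3,6], y∈[2,8] → 3·6 = 18.
|Patch 1 △ Patch 2| = |Patch 1| + |Patch 2| − 2·|Patch 1∩Patch 2| = 28 + 49 − 36 = 41.00.

41.00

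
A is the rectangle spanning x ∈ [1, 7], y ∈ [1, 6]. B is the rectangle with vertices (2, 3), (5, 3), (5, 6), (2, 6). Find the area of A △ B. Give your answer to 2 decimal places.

21.00

|A∩B|: x∈[2,5], y∈[3,6] → 3·3 = 9.
|A △ B| = |A| + |B| − 2·|A∩B| = 30 + 9 − 18 = 21.00.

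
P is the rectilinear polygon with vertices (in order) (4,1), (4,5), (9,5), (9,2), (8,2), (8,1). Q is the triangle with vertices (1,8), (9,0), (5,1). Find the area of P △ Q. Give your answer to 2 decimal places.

16.75

|P| = 19, |Q| = 12, |P∩Q| = 7.125.
|P △ Q| = |P| + |Q| − 2·|P∩Q| = 19 + 12 − 14.25 = 16.75.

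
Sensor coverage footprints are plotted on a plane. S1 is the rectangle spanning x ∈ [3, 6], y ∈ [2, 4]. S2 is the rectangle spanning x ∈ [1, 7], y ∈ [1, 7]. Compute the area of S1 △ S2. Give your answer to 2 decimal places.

30.00

|S1∩S2|: x∈[3,6], y∈[2,4] → 3·2 = 6.
|S1 △ S2| = |S1| + |S2| − 2·|S1∩S2| = 6 + 36 − 12 = 30.00.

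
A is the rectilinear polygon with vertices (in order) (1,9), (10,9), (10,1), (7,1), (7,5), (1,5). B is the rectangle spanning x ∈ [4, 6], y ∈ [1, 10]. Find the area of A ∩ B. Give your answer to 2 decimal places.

The intersection is the polygon with vertices (6,9), (6,5), (4,5), (4,9).
By the shoelace formula its area is 8.00.

8.00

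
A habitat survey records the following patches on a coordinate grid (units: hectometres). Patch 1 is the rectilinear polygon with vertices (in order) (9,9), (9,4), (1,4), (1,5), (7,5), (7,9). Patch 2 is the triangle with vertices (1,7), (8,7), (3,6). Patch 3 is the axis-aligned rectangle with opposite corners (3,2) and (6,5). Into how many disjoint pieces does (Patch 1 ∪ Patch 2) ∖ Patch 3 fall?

2

(Patch 1 ∪ Patch 2) ∖ Patch 3 splits into 2 disjoint pieces (area 14.4, area 2).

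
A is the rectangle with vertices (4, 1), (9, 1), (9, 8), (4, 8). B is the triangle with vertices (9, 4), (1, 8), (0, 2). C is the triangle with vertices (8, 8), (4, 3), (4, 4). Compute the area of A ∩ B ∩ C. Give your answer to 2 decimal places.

The intersection is the polygon with vertices (6,5.5), (4,3), (4,4), (5.667,5.667).
By the shoelace formula its area is 1.42.

1.42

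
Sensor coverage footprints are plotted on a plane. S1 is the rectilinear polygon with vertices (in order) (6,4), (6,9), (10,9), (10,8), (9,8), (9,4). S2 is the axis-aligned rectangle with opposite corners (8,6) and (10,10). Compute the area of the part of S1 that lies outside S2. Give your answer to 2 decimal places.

12.00

|S1| = 16, |S1∩S2| = 4.
|S1 ∖ S2| = |S1| − |S1∩S2| = 16 − 4 = 12.00.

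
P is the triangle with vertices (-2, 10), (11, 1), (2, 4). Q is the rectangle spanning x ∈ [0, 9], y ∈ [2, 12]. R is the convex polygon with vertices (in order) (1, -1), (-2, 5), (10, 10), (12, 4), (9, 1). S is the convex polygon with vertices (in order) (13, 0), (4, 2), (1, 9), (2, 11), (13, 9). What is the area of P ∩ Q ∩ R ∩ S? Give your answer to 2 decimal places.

The intersection is the polygon with vertices (8,2), (3.333,3.556), (2,6.667), (2.509,6.879), (9,2.385), (9,2).
By the shoelace formula its area is 11.73.

11.73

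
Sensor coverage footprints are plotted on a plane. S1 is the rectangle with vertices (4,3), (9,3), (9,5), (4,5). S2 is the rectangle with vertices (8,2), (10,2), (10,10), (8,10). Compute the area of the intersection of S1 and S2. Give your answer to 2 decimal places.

|S1∩S2|: x∈[8,9], y∈[3,5] → 1·2 = 2.

2.00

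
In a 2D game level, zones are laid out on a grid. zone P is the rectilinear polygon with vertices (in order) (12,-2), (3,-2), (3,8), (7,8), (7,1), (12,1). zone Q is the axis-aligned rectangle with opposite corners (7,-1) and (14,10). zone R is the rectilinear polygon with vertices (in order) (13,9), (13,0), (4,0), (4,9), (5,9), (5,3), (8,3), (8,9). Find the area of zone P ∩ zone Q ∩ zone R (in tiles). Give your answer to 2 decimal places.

5.00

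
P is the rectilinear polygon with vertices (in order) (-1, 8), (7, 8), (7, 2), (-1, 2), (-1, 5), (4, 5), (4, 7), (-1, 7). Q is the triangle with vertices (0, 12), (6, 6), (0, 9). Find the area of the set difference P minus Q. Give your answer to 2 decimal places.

36.00

|P| = 38, |P∩Q| = 2.
|P ∖ Q| = |P| − |P∩Q| = 38 − 2 = 36.00.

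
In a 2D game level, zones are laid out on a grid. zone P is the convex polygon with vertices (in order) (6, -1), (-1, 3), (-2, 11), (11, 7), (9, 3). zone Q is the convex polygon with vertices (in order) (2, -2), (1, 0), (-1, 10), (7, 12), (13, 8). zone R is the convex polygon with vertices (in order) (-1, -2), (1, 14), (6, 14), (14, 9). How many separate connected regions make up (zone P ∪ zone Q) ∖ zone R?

(zone P ∪ zone Q) ∖ zone R splits into 2 disjoint pieces (area 23.6262, area 12.1079).

2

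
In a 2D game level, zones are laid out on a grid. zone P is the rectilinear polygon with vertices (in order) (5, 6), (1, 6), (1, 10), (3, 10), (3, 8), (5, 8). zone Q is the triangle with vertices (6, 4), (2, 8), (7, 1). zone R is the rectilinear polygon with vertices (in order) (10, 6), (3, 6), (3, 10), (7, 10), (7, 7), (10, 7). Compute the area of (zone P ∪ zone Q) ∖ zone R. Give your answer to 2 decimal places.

11.43

|zone P ∪ zone Q| = 15.4286.
|(zone P ∪ zone Q) ∩ zone R| = 4.
|(zone P ∪ zone Q) ∖ zone R| = 15.4286 − 4 = 11.43.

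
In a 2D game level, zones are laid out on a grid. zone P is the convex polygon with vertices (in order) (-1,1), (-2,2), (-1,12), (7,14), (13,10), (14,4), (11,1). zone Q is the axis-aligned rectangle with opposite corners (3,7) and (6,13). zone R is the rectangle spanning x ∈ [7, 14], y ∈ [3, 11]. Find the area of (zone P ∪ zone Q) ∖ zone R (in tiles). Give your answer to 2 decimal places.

|zone P ∪ zone Q| = 169.
|(zone P ∪ zone Q) ∩ zone R| = 50.75.
|(zone P ∪ zone Q) ∖ zone R| = 169 − 50.75 = 118.25.

118.25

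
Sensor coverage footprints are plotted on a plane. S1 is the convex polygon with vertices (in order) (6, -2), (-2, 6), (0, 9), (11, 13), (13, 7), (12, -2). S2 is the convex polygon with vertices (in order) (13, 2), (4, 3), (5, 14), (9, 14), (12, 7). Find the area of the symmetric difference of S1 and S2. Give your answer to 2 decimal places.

94.15

|S1| = 149.5, |S2| = 78, |S1∩S2| = 66.6737.
|S1 △ S2| = |S1| + |S2| − 2·|S1∩S2| = 149.5 + 78 − 133.3474 = 94.15.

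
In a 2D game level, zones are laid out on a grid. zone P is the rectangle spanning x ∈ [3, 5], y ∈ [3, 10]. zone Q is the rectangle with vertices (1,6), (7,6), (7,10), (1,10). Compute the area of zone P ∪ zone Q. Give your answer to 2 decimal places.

By inclusion–exclusion:
Individual areas: |zone P| = 14, |zone Q| = 24.
|zone P∩zone Q|: x∈[3,5], y∈[6,10] → 2·4 = 8.
|zone P ∪ zone Q| = 38 − 8 = 30.00.

30.00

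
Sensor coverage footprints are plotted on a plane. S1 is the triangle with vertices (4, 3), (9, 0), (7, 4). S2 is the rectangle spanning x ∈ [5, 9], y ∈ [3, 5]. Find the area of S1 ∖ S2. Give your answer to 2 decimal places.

5.42

|S1| = 7, |S1∩S2| = 1.5833.
|S1 ∖ S2| = |S1| − |S1∩S2| = 7 − 1.5833 = 5.42.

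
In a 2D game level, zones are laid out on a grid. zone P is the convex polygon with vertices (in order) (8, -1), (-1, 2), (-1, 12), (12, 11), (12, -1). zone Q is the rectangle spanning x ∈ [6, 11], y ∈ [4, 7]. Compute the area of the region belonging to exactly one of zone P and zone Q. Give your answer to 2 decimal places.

134.00

|zone P| = 149, |zone Q| = 15, |zone P∩zone Q| = 15.
|zone P △ zone Q| = |zone P| + |zone Q| − 2·|zone P∩zone Q| = 149 + 15 − 30 = 134.00.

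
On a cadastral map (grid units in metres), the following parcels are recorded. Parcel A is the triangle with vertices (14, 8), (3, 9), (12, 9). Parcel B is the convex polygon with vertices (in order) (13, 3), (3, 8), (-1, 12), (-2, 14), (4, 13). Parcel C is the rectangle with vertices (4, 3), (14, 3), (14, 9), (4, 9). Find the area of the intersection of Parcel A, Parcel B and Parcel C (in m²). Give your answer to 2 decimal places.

The intersection is the polygon with vertices (7.6,9), (8.01,8.545), (4,8.909), (4,9).
By the shoelace formula its area is 1.00.

1.00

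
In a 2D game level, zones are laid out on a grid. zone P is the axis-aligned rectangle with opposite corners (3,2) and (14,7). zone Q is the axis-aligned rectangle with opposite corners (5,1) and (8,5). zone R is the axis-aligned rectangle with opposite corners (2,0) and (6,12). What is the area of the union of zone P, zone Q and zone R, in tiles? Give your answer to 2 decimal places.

90.00

By inclusion–exclusion:
Individual areas: |zone P| = 55, |zone Q| = 12, |zone R| = 48.
|zone P∩zone Q|: x∈[5,8], y∈[2,5] → 3·3 = 9.
|zone P∩zone R|: x∈[3,6], y∈[2,7] → 3·5 = 15.
|zone Q∩zone R|: x∈[5,6], y∈[1,5] → 1·4 = 4.
|zone P∩zone Q∩zone R| = 3.
|zone P ∪ zone Q ∪ zone R| = 115 − 28 + 3 = 90.00.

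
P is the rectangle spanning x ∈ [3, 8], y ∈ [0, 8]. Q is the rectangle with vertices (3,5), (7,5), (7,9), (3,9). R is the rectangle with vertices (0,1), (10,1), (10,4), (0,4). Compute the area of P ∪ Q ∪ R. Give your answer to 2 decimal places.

By inclusion–exclusion:
Individual areas: |P| = 40, |Q| = 16, |R| = 30.
|P∩Q|: x∈[3,7], y∈[5,8] → 4·3 = 12.
|P∩R|: x∈[3,8], y∈[1,4] → 5·3 = 15.
|Q∩R| = 0 (no overlap).
|P∩Q∩R| = 0.
|P ∪ Q ∪ R| = 86 − 27 + 0 = 59.00.

59.00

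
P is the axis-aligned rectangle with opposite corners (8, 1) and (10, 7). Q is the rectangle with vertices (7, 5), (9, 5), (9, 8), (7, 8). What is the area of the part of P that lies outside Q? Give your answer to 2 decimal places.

10.00

|P∩Q|: x∈[8,9], y∈[5,7] → 1·2 = 2.
|P| = 12.
|P ∖ Q| = |P| − |P∩Q| = 12 − 2 = 10.00.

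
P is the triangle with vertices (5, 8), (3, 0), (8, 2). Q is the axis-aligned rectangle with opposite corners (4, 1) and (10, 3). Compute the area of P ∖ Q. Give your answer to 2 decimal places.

11.50

|P| = 18, |P∩Q| = 6.5.
|P ∖ Q| = |P| − |P∩Q| = 18 − 6.5 = 11.50.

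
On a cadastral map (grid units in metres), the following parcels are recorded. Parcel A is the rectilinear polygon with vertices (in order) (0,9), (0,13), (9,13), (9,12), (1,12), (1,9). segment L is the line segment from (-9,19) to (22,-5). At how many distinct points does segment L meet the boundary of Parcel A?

2

The segment meets the boundary at (1,11.258), (0,12.032).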